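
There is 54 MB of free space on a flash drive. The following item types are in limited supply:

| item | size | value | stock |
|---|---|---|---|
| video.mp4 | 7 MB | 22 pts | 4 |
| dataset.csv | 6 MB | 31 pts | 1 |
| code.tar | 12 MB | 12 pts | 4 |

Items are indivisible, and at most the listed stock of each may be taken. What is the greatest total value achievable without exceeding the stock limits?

Best selections within size 54 and stock limits:
- 4×video.mp4 + 1×dataset.csv + 1×code.tar: size 46, value 131
- 3×video.mp4 + 1×dataset.csv + 2×code.tar: size 51, value 121
Best: 131 pts.

131 pts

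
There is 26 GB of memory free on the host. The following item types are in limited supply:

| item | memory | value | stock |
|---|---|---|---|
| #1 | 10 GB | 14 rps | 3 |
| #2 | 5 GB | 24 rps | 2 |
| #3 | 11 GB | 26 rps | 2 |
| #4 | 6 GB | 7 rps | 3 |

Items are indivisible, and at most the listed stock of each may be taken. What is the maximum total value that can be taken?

Best selections within memory 26 and stock limits:
- 2×#2 + 1×#3: memory 21, value 74
- 1×#1 + 2×#2 + 1×#4: memory 26, value 69
- 1×#1 + 1×#2 + 1×#3: memory 26, value 64
Best: 74 rps.

74 rps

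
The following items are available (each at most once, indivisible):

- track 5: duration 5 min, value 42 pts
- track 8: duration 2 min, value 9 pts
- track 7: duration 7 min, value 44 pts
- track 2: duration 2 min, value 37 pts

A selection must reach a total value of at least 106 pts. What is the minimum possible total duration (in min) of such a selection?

14

Subsets with value ≥ 106, sorted by total duration:
- track 5+track 7+track 2: duration 14, value 123
- track 5+track 8+track 7+track 2: duration 16, value 132
Minimum duration: 14 min.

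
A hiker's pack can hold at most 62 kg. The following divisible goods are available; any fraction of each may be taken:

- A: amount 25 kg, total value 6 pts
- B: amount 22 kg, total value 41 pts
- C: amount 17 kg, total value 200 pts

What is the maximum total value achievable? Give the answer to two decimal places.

246.52

Take in order of value per unit:
- C (200/17 per unit): all 17 → value 200, running total 200.00
- B (41/22 per unit): all 22 → value 41, running total 241.00
- A (6/25 per unit): 23 of 25 → value 23×6/25 = 5.5200, running total 246.52
Total 246.52.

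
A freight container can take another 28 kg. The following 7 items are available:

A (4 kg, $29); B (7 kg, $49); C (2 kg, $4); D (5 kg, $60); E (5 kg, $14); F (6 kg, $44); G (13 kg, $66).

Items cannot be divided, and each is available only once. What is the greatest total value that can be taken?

$199

This is a 0/1 knapsack; check combinations near the capacity.
- A+D+F+G: weight 4+5+6+13=28, value 29+60+44+66=199
- A+B+D+E+F: weight 4+7+5+5+6=27, value 29+49+60+14+44=196
- A+B+C+D+F: weight 4+7+2+5+6=24, value 29+49+4+60+44=186
Best: $199.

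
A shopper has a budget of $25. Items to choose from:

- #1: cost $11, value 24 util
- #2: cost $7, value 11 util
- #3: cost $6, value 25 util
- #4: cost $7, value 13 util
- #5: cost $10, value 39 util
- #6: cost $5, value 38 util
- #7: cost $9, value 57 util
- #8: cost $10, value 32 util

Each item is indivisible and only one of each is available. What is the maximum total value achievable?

Check high-value combinations within $25:
- #5+#6+#7: cost 10+5+9=24, value 39+38+57=134
- #6+#7+#8: cost 5+9+10=24, value 38+57+32=127
- #3+#5+#7: cost 6+10+9=25, value 25+39+57=121
- #3+#6+#7: cost 6+5+9=20, value 25+38+57=120
Best: 134 util.

134 util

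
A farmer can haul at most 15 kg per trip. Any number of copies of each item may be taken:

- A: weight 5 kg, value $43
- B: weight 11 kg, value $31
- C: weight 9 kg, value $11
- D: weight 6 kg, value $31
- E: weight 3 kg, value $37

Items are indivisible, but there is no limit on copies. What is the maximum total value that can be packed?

$185

Best value-per-unit is E at 37/3, and filling with it alone uses weight 5×3=15. No mix of the others beats 5×37 = 185.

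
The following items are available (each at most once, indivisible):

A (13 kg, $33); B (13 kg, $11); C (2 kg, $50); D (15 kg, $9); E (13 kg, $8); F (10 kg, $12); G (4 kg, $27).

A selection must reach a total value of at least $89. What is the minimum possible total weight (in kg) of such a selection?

16

Subsets with value ≥ 89, sorted by total weight:
- C+F+G: weight 16, value 89
- A+C+G: weight 19, value 110
- A+C+F: weight 25, value 95
Minimum weight: 16 kg.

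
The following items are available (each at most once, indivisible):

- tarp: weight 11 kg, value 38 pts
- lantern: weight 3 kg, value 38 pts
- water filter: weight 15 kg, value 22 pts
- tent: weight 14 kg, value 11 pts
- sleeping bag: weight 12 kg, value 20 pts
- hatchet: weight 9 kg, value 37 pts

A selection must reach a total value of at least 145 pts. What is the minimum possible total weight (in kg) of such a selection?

Subsets with value ≥ 145, sorted by total weight:
- tarp+lantern+water filter+sleeping bag+hatchet: weight 50, value 155
- tarp+lantern+water filter+tent+hatchet: weight 52, value 146
- tarp+lantern+water filter+tent+sleeping bag+hatchet: weight 64, value 166
Minimum weight: 50 kg.

50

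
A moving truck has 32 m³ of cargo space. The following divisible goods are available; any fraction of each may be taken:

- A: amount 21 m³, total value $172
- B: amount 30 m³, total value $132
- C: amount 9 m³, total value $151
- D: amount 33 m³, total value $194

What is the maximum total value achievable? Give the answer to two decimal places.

334.76

Take in order of value per unit:
- C (151/9 per unit): all 9 → value 151, running total 151.00
- A (172/21 per unit): all 21 → value 172, running total 323.00
- D (194/33 per unit): 2 of 33 → value 2×194/33 = 11.7576, running total 334.76
Total 334.76.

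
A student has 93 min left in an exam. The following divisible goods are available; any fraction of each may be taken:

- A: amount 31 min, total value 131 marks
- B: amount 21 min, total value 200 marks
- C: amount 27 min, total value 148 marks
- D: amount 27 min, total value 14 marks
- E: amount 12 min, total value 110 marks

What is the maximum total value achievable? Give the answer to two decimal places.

Take in order of value per unit:
- B (200/21 per unit): all 21 → value 200, running total 200.00
- E (110/12 per unit): all 12 → value 110, running total 310.00
- C (148/27 per unit): all 27 → value 148, running total 458.00
- A (131/31 per unit): all 31 → value 131, running total 589.00
- D (14/27 per unit): 2 of 27 → value 2×14/27 = 1.0370, running total 590.04
Total 590.04.

590.04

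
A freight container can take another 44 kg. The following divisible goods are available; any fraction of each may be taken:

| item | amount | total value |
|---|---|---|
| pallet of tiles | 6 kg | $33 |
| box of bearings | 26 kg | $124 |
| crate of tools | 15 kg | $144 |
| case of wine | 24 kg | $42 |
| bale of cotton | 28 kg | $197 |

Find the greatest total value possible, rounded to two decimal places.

Take in order of value per unit:
- crate of tools (144/15 per unit): all 15 → value 144, running total 144.00
- bale of cotton (197/28 per unit): all 28 → value 197, running total 341.00
- pallet of tiles (33/6 per unit): 1 of 6 → value 1×33/6 = 5.5000, running total 346.50
Total 346.50.

346.50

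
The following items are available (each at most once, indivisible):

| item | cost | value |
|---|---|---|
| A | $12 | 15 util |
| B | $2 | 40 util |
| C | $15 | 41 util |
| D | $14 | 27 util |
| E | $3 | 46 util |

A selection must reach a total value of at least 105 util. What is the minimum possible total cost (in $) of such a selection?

19

Subsets with value ≥ 105, sorted by total cost:
- B+D+E: cost 19, value 113
- B+C+E: cost 20, value 127
Minimum cost: 19 $.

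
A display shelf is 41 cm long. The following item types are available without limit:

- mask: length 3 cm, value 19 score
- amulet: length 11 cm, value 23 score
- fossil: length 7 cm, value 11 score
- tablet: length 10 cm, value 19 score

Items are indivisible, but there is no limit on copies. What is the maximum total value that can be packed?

Best value-per-unit is mask at 19/3, and filling with it alone uses length 13×3=39. No mix of the others beats 13×19 = 247.

247 score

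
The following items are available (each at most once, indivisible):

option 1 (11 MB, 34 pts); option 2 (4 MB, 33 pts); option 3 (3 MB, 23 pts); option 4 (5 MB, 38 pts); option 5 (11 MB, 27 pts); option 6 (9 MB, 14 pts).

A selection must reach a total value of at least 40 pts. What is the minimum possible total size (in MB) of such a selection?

7

Subsets with value ≥ 40, sorted by total size:
- option 2+option 3: size 7, value 56
- option 3+option 4: size 8, value 61
- option 2+option 4: size 9, value 71
Minimum size: 7 MB.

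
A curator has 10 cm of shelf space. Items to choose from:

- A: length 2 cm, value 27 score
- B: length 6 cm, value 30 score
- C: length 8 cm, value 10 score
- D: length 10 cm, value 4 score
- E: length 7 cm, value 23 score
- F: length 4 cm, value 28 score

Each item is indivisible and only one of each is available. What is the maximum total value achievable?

Check high-value combinations within 10 cm:
- B+F: length 6+4=10, value 30+28=58
- A+B: length 2+6=8, value 27+30=57
- A+F: length 2+4=6, value 27+28=55
Best: 58 score.

58 score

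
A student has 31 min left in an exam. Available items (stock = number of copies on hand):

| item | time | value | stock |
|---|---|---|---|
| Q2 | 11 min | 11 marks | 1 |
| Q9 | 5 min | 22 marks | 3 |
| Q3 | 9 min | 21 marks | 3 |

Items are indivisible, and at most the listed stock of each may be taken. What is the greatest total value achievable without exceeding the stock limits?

Top feasible selections:
- 3×Q9 + 1×Q3: time 24, value 87
- 2×Q9 + 2×Q3: time 28, value 86
- 1×Q2 + 3×Q9: time 26, value 77
Best: 87 marks.

87 marks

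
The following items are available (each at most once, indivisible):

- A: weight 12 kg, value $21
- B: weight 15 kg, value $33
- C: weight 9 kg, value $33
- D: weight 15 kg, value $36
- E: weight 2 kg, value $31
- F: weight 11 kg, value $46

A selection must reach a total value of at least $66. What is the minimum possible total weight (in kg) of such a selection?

13

Subsets with value ≥ 66, sorted by total weight:
- E+F: weight 13, value 77
- D+E: weight 17, value 67
- C+F: weight 20, value 79
- C+E+F: weight 22, value 110
Minimum weight: 13 kg.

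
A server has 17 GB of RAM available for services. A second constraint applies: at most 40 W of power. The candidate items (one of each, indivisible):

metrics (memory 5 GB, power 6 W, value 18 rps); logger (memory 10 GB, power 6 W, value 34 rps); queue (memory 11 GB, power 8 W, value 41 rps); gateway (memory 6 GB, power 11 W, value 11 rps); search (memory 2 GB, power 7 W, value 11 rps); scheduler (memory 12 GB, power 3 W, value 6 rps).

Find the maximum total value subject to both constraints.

Feasible sets respecting both limits:
- metrics+logger+search: memory 17, power 19, value 63
- metrics+queue: memory 16, power 14, value 59
- metrics+logger: memory 15, power 12, value 52
- queue+gateway: memory 17, power 19, value 52
Best: 63 rps.

63 rps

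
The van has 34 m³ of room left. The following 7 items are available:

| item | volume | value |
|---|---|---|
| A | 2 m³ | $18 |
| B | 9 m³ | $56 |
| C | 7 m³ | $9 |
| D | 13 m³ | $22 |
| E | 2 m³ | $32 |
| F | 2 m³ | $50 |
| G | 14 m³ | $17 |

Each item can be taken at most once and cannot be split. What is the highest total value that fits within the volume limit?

$178

Check high-value combinations within 34 m³:
- A+B+D+E+F: volume 2+9+13+2+2=28, value 18+56+22+32+50=178
- A+B+E+F+G: volume 2+9+2+2+14=29, value 18+56+32+50+17=173
- B+C+D+E+F: volume 9+7+13+2+2=33, value 56+9+22+32+50=169
- A+B+C+E+F: volume 2+9+7+2+2=22, value 18+56+9+32+50=165
Best: $178.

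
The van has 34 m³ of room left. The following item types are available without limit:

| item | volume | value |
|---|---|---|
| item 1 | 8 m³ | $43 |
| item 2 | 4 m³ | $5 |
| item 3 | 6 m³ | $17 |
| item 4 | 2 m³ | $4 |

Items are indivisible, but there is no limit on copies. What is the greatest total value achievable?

$176

Best value-per-unit is item 1 at 43/8; filling with it alone gives 4×43 = 172.
Optimal mix: 4×item 1 + 1×item 4 → volume 34, value 176.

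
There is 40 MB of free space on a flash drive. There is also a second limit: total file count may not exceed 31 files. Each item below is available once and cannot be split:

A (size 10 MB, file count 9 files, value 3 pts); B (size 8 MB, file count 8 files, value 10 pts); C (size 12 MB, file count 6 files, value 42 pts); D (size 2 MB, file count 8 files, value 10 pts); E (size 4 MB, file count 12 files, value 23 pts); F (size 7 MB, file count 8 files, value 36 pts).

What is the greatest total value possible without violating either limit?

101 pts

Feasible sets respecting both limits:
- C+E+F: size 23, file count 26, value 101
- B+C+D+F: size 29, file count 30, value 98
- A+B+C+F: size 37, file count 31, value 91
- A+C+D+F: size 31, file count 31, value 91
Best: 101 pts.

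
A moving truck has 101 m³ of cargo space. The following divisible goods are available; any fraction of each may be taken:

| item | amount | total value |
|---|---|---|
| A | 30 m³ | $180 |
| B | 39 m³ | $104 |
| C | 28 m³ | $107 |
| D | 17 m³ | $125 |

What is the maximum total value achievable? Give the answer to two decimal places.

Take in order of value per unit:
- D (125/17 per unit): all 17 → value 125, running total 125.00
- A (180/30 per unit): all 30 → value 180, running total 305.00
- C (107/28 per unit): all 28 → value 107, running total 412.00
- B (104/39 per unit): 26 of 39 → value 26×104/39 = 69.3333, running total 481.33
Total 481.33.

481.33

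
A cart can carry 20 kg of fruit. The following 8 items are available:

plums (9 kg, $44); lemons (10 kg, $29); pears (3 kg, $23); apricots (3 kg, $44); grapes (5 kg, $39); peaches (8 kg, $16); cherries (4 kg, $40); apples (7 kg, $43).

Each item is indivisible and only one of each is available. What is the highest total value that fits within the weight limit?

$166

This is a 0/1 knapsack; check combinations near the capacity.
- apricots+grapes+cherries+apples: weight 3+5+4+7=19, value 44+39+40+43=166
- plums+pears+apricots+cherries: weight 9+3+3+4=19, value 44+23+44+40=151
- pears+apricots+cherries+apples: weight 3+3+4+7=17, value 23+44+40+43=150
- plums+pears+apricots+grapes: weight 9+3+3+5=20, value 44+23+44+39=150
Best: $166.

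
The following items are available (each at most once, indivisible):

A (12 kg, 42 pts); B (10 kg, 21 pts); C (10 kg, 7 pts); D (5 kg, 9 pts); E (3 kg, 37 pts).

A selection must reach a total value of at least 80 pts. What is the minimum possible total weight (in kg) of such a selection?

20

Subsets with value ≥ 80, sorted by total weight:
- A+D+E: weight 20, value 88
- A+B+E: weight 25, value 100
Minimum weight: 20 kg.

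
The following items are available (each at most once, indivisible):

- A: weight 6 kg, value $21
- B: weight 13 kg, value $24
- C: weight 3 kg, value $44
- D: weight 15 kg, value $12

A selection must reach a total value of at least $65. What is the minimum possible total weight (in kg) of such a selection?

9

Subsets with value ≥ 65, sorted by total weight:
- A+C: weight 9, value 65
- B+C: weight 16, value 68
- A+B+C: weight 22, value 89
- A+C+D: weight 24, value 77
Minimum weight: 9 kg.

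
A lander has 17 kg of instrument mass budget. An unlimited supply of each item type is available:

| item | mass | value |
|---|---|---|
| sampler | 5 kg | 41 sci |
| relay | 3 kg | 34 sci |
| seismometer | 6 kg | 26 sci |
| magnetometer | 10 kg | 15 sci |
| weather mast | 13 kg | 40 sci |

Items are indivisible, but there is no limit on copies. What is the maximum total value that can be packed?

177 sci

Best value-per-unit is relay at 34/3; filling with it alone gives 5×34 = 170.
Optimal mix: 1×sampler + 4×relay → mass 17, value 177.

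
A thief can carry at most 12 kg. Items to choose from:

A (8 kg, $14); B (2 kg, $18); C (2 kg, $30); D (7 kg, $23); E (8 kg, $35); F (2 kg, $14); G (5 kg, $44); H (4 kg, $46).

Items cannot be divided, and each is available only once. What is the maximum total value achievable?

This is a 0/1 knapsack; check combinations near the capacity.
- C+G+H: weight 2+5+4=11, value 30+44+46=120
- B+C+F+H: weight 2+2+2+4=10, value 18+30+14+46=108
- B+G+H: weight 2+5+4=11, value 18+44+46=108
- B+C+F+G: weight 2+2+2+5=11, value 18+30+14+44=106
Best: $120.

$120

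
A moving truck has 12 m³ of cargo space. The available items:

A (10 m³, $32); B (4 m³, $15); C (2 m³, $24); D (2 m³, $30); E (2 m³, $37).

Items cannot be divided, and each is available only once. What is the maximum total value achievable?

$106

Check high-value combinations within 12 m³:
- B+C+D+E: volume 4+2+2+2=10, value 15+24+30+37=106
- C+D+E: volume 2+2+2=6, value 24+30+37=91
- B+D+E: volume 4+2+2=8, value 15+30+37=82
- B+C+E: volume 4+2+2=8, value 15+24+37=76
Best: $106.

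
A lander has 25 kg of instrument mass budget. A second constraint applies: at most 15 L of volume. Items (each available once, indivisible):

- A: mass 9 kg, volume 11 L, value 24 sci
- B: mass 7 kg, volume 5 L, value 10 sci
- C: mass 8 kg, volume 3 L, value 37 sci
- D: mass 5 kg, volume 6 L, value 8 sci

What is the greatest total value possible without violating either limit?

Feasible sets respecting both limits:
- A+C: mass 17, volume 14, value 61
- B+C+D: mass 20, volume 14, value 55
- B+C: mass 15, volume 8, value 47
- C+D: mass 13, volume 9, value 45
Best: 61 sci.

61 sci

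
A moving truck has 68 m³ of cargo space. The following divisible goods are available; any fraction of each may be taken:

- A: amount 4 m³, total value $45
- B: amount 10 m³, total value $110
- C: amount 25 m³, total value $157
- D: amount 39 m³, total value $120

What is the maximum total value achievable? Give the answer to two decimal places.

Take in order of value per unit:
- A (45/4 per unit): all 4 → value 45, running total 45.00
- B (110/10 per unit): all 10 → value 110, running total 155.00
- C (157/25 per unit): all 25 → value 157, running total 312.00
- D (120/39 per unit): 29 of 39 → value 29×120/39 = 89.2308, running total 401.23
Total 401.23.

401.23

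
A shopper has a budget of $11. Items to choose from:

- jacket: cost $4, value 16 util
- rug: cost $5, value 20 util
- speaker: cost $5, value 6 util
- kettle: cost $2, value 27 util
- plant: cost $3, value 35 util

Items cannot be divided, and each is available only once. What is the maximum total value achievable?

Check high-value combinations within $11:
- rug+kettle+plant: cost 5+2+3=10, value 20+27+35=82
- jacket+kettle+plant: cost 4+2+3=9, value 16+27+35=78
- speaker+kettle+plant: cost 5+2+3=10, value 6+27+35=68
- jacket+rug+kettle: cost 4+5+2=11, value 16+20+27=63
- kettle+plant: cost 2+3=5, value 27+35=62
Best: 82 util.

82 util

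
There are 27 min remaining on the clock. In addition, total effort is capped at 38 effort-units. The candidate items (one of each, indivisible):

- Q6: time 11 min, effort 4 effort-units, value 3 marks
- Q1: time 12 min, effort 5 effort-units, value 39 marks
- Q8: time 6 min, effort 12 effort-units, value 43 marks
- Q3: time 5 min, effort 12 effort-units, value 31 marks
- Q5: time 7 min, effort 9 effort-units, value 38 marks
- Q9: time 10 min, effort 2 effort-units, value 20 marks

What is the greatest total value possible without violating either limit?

120 marks

Feasible sets respecting both limits:
- Q1+Q8+Q5: time 25, effort 26, value 120
- Q1+Q8+Q3: time 23, effort 29, value 113
- Q8+Q3+Q5: time 18, effort 33, value 112
Best: 120 marks.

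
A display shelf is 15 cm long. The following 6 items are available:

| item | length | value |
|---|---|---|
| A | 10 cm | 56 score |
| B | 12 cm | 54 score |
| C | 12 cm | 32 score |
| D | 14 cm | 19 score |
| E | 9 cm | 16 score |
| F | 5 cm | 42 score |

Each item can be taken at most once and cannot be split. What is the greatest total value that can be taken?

98 score

This is a 0/1 knapsack; check combinations near the capacity.
- A+F: length 10+5=15, value 56+42=98
- E+F: length 9+5=14, value 16+42=58
- A: length 10, value 56
Best: 98 score.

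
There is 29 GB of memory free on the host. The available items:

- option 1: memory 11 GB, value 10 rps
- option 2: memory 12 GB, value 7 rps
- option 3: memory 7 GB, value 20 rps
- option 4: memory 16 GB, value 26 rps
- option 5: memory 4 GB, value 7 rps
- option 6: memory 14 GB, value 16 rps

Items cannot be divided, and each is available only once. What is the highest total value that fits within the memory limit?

53 rps

Check high-value combinations within 29 GB:
- option 3+option 4+option 5: memory 7+16+4=27, value 20+26+7=53
- option 3+option 4: memory 7+16=23, value 20+26=46
- option 3+option 5+option 6: memory 7+4+14=25, value 20+7+16=43
- option 1+option 3+option 5: memory 11+7+4=22, value 10+20+7=37
- option 3+option 6: memory 7+14=21, value 20+16=36
Best: 53 rps.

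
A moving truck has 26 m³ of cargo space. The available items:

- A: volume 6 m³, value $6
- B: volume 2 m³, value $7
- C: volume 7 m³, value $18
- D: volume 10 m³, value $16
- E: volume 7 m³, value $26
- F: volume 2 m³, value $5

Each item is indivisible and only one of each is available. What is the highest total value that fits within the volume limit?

$67

Check high-value combinations within 26 m³:
- B+C+D+E: volume 2+7+10+7=26, value 7+18+16+26=67
- C+D+E+F: volume 7+10+7+2=26, value 18+16+26+5=65
- A+B+C+E+F: volume 6+2+7+7+2=24, value 6+7+18+26+5=62
- C+D+E: volume 7+10+7=24, value 18+16+26=60
- A+B+C+E: volume 6+2+7+7=22, value 6+7+18+26=57
Best: $67.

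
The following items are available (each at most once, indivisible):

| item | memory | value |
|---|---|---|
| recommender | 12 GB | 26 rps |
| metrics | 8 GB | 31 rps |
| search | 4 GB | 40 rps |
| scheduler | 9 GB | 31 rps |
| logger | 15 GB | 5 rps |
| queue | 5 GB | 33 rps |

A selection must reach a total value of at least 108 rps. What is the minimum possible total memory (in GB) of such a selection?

26

Subsets with value ≥ 108, sorted by total memory:
- metrics+search+scheduler+queue: memory 26, value 135
- recommender+metrics+search+queue: memory 29, value 130
- recommender+search+scheduler+queue: memory 30, value 130
Minimum memory: 26 GB.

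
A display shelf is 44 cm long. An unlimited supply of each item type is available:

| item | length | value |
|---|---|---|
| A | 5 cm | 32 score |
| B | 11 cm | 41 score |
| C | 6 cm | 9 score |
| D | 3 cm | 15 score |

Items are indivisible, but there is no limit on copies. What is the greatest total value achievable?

271 score

Best value-per-unit is A at 32/5; filling with it alone gives 8×32 = 256.
Optimal mix: 8×A + 1×D → length 43, value 271.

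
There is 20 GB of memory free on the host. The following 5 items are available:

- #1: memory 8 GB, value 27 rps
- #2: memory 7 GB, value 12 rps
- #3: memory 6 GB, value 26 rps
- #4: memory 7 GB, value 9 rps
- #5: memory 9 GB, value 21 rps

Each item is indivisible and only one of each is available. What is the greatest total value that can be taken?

53 rps

Check high-value combinations within 20 GB:
- #1+#3: memory 8+6=14, value 27+26=53
- #1+#5: memory 8+9=17, value 27+21=48
- #3+#5: memory 6+9=15, value 26+21=47
Best: 53 rps.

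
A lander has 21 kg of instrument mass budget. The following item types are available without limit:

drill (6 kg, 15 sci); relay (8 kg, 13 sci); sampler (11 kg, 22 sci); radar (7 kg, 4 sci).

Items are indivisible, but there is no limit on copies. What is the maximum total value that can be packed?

Best value-per-unit is drill at 15/6, and filling with it alone uses mass 3×6=18. No mix of the others beats 3×15 = 45.

45 sci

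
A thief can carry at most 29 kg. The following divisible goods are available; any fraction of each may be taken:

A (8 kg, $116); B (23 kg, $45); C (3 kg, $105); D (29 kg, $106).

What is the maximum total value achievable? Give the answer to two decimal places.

286.79

Take in order of value per unit:
- C (105/3 per unit): all 3 → value 105, running total 105.00
- A (116/8 per unit): all 8 → value 116, running total 221.00
- D (106/29 per unit): 18 of 29 → value 18×106/29 = 65.7931, running total 286.79
Total 286.79.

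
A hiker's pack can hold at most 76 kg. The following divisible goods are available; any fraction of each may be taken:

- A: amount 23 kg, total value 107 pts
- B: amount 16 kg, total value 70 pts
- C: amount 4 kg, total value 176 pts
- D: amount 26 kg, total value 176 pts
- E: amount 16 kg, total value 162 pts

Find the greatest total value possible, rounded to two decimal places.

Take in order of value per unit:
- C (176/4 per unit): all 4 → value 176, running total 176.00
- E (162/16 per unit): all 16 → value 162, running total 338.00
- D (176/26 per unit): all 26 → value 176, running total 514.00
- A (107/23 per unit): all 23 → value 107, running total 621.00
- B (70/16 per unit): 7 of 16 → value 7×70/16 = 30.6250, running total 651.63
Total 651.63.

651.63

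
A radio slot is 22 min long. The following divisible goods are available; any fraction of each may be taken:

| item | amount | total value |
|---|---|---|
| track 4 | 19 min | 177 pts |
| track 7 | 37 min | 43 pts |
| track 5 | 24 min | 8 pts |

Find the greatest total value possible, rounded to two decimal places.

180.49

Take in order of value per unit:
- track 4 (177/19 per unit): all 19 → value 177, running total 177.00
- track 7 (43/37 per unit): 3 of 37 → value 3×43/37 = 3.4865, running total 180.49
Total 180.49.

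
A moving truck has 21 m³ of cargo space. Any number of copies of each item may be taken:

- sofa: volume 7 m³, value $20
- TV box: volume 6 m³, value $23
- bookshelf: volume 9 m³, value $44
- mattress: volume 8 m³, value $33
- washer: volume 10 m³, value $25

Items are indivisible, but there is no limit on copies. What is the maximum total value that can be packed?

Best value-per-unit is bookshelf at 44/9; filling with it alone gives 2×44 = 88.
Optimal mix: 2×TV box + 1×bookshelf → volume 21, value 90.

$90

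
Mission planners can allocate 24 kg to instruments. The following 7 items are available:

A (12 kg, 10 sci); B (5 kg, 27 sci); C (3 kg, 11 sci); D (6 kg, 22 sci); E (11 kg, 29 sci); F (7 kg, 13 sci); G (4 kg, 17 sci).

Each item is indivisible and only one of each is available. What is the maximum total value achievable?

This is a 0/1 knapsack; check combinations near the capacity.
- B+C+E+G: mass 5+3+11+4=23, value 27+11+29+17=84
- B+D+F+G: mass 5+6+7+4=22, value 27+22+13+17=79
- C+D+E+G: mass 3+6+11+4=24, value 11+22+29+17=79
- B+D+E: mass 5+6+11=22, value 27+22+29=78
- B+C+D+G: mass 5+3+6+4=18, value 27+11+22+17=77
Best: 84 sci.

84 sci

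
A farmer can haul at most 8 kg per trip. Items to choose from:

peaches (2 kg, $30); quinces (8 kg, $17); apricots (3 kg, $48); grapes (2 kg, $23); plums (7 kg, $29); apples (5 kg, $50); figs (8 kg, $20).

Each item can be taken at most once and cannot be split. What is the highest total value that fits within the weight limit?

Check high-value combinations within 8 kg:
- peaches+apricots+grapes: weight 2+3+2=7, value 30+48+23=101
- apricots+apples: weight 3+5=8, value 48+50=98
- peaches+apples: weight 2+5=7, value 30+50=80
- peaches+apricots: weight 2+3=5, value 30+48=78
Best: $101.

$101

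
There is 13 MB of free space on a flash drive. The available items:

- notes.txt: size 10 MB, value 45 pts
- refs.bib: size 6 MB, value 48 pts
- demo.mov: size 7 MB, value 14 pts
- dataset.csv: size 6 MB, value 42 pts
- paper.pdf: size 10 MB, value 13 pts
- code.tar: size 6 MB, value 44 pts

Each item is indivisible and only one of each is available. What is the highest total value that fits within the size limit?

92 pts

Check high-value combinations within 13 MB:
- refs.bib+code.tar: size 6+6=12, value 48+44=92
- refs.bib+dataset.csv: size 6+6=12, value 48+42=90
- dataset.csv+code.tar: size 6+6=12, value 42+44=86
Best: 92 pts.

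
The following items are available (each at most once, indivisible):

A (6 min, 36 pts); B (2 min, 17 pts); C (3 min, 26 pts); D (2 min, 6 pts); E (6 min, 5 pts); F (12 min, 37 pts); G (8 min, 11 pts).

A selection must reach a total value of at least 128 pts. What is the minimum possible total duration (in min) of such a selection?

33

Subsets with value ≥ 128, sorted by total duration:
- A+B+C+D+F+G: duration 33, value 133
- A+B+C+E+F+G: duration 37, value 132
Minimum duration: 33 min.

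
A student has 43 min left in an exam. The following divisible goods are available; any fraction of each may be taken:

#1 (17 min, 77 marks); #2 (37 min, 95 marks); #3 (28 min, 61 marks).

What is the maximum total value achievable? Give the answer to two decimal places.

Take in order of value per unit:
- #1 (77/17 per unit): all 17 → value 77, running total 77.00
- #2 (95/37 per unit): 26 of 37 → value 26×95/37 = 66.7568, running total 143.76
Total 143.76.

143.76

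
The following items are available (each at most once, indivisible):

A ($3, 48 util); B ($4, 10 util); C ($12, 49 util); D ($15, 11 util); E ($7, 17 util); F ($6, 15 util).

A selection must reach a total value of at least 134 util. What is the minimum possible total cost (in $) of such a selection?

Subsets with value ≥ 134, sorted by total cost:
- A+B+C+E+F: cost 32, value 139
- A+B+C+D+E: cost 41, value 135
Minimum cost: 32 $.

32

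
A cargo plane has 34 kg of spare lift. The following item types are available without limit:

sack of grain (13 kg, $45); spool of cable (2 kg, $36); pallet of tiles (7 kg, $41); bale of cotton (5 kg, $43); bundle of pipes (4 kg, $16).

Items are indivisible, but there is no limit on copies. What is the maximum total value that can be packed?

Best value-per-unit is spool of cable at 36/2, and filling with it alone uses weight 17×2=34. No mix of the others beats 17×36 = 612.

$612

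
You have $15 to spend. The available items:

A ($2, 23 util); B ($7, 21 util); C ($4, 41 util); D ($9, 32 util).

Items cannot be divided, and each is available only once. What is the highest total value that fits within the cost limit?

96 util

Check high-value combinations within $15:
- A+C+D: cost 2+4+9=15, value 23+41+32=96
- A+B+C: cost 2+7+4=13, value 23+21+41=85
- C+D: cost 4+9=13, value 41+32=73
Best: 96 util.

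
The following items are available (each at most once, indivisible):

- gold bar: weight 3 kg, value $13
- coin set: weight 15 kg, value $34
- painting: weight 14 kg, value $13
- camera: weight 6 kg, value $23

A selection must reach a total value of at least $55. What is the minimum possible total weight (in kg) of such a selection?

Subsets with value ≥ 55, sorted by total weight:
- coin set+camera: weight 21, value 57
- gold bar+coin set+camera: weight 24, value 70
- gold bar+coin set+painting: weight 32, value 60
Minimum weight: 21 kg.

21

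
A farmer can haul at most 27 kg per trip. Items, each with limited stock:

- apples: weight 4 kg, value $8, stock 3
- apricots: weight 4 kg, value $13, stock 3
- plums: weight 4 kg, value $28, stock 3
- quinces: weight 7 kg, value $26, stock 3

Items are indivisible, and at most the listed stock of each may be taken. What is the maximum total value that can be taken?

$136

Best selections within weight 27 and stock limits:
- 3×plums + 2×quinces: weight 26, value 136
- 2×apricots + 3×plums + 1×quinces: weight 27, value 136
Best: $136.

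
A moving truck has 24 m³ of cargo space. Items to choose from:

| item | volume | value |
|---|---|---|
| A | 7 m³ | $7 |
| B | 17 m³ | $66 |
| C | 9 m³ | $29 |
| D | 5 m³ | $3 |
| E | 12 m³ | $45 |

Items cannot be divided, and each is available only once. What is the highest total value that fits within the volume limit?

$74

This is a 0/1 knapsack; check combinations near the capacity.
- C+E: volume 9+12=21, value 29+45=74
- A+B: volume 7+17=24, value 7+66=73
- B+D: volume 17+5=22, value 66+3=69
- B: volume 17, value 66
Best: $74.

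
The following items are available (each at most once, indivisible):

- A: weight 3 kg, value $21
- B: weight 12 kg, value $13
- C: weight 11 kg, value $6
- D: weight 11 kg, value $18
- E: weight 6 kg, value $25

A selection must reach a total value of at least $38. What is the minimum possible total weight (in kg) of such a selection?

9

Subsets with value ≥ 38, sorted by total weight:
- A+E: weight 9, value 46
- A+D: weight 14, value 39
- D+E: weight 17, value 43
- B+E: weight 18, value 38
Minimum weight: 9 kg.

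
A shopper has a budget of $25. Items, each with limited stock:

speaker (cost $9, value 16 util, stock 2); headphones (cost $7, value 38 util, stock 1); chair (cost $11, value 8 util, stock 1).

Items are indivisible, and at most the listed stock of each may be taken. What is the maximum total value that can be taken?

Top feasible selections:
- 2×speaker + 1×headphones: cost 25, value 70
- 1×speaker + 1×headphones: cost 16, value 54
- 1×headphones + 1×chair: cost 18, value 46
- 1×headphones: cost 7, value 38
Best: 70 util.

70 util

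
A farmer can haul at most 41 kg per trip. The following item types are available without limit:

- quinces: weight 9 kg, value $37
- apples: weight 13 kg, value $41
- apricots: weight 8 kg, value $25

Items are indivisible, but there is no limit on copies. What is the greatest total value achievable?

Best value-per-unit is quinces at 37/9; filling with it alone gives 4×37 = 148.
Optimal mix: 3×quinces + 1×apples → weight 40, value 152.

$152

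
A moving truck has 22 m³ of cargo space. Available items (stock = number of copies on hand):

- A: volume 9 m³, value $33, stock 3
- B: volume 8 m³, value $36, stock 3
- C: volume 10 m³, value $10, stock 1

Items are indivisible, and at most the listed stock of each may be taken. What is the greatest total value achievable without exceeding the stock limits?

Top feasible selections:
- 2×B: volume 16, value 72
- 1×A + 1×B: volume 17, value 69
Best: $72.

$72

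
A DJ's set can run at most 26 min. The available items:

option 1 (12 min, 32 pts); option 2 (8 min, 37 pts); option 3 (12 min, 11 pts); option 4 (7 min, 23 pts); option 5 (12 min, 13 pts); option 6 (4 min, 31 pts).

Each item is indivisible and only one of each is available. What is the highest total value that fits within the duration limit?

Check high-value combinations within 26 min:
- option 1+option 2+option 6: duration 12+8+4=24, value 32+37+31=100
- option 2+option 4+option 6: duration 8+7+4=19, value 37+23+31=91
- option 1+option 4+option 6: duration 12+7+4=23, value 32+23+31=86
- option 2+option 5+option 6: duration 8+12+4=24, value 37+13+31=81
- option 2+option 3+option 6: duration 8+12+4=24, value 37+11+31=79
Best: 100 pts.

100 pts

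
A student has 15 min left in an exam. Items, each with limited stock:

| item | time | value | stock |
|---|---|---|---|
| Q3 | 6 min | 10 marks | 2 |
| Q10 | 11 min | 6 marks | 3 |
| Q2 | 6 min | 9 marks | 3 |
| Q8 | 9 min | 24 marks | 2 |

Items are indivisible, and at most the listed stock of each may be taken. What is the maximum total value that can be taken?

Top feasible selections:
- 1×Q3 + 1×Q8: time 15, value 34
- 1×Q2 + 1×Q8: time 15, value 33
Best: 34 marks.

34 marks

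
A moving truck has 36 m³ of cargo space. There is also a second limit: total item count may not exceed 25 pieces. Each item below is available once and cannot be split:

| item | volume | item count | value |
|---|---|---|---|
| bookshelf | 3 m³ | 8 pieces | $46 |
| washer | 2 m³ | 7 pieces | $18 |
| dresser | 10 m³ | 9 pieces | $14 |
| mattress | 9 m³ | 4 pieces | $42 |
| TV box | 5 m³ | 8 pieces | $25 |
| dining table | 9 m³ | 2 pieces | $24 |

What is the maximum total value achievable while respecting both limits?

$137

Feasible sets respecting both limits:
- bookshelf+mattress+TV box+dining table: volume 26, item count 22, value 137
- bookshelf+washer+mattress+dining table: volume 23, item count 21, value 130
- bookshelf+dresser+mattress+dining table: volume 31, item count 23, value 126
- bookshelf+mattress+TV box: volume 17, item count 20, value 113
Best: $137.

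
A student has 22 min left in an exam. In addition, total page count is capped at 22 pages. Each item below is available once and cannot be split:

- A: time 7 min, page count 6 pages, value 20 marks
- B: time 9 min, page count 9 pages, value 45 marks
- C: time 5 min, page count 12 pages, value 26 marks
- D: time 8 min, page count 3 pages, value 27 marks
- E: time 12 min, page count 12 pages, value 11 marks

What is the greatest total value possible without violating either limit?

73 marks

Feasible sets respecting both limits:
- A+C+D: time 20, page count 21, value 73
- B+D: time 17, page count 12, value 72
- B+C: time 14, page count 21, value 71
Best: 73 marks.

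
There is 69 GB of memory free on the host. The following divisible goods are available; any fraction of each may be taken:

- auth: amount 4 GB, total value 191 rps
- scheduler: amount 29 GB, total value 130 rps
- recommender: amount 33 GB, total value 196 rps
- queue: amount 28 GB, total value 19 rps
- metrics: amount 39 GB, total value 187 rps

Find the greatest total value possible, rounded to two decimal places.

540.44

Take in order of value per unit:
- auth (191/4 per unit): all 4 → value 191, running total 191.00
- recommender (196/33 per unit): all 33 → value 196, running total 387.00
- metrics (187/39 per unit): 32 of 39 → value 32×187/39 = 153.4359, running total 540.44
Total 540.44.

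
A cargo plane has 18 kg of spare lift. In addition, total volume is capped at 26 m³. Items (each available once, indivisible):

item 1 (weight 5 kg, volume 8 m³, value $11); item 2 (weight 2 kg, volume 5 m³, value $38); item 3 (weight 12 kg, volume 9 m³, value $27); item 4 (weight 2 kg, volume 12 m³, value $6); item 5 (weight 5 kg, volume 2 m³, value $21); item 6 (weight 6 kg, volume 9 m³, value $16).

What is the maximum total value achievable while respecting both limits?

Feasible sets respecting both limits:
- item 1+item 2+item 5+item 6: weight 18, volume 24, value 86
- item 2+item 5+item 6: weight 13, volume 16, value 75
- item 2+item 3+item 4: weight 16, volume 26, value 71
Best: $86.

$86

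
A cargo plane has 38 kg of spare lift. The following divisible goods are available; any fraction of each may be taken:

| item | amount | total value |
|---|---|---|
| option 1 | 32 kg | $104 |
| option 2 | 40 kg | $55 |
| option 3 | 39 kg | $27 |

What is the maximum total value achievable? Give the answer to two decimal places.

112.25

Take in order of value per unit:
- option 1 (104/32 per unit): all 32 → value 104, running total 104.00
- option 2 (55/40 per unit): 6 of 40 → value 6×55/40 = 8.2500, running total 112.25
Total 112.25.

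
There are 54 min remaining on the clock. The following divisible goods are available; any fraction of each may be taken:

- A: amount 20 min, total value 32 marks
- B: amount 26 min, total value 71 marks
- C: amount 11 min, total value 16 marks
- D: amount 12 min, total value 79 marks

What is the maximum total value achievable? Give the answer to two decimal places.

Take in order of value per unit:
- D (79/12 per unit): all 12 → value 79, running total 79.00
- B (71/26 per unit): all 26 → value 71, running total 150.00
- A (32/20 per unit): 16 of 20 → value 16×32/20 = 25.6000, running total 175.60
Total 175.60.

175.60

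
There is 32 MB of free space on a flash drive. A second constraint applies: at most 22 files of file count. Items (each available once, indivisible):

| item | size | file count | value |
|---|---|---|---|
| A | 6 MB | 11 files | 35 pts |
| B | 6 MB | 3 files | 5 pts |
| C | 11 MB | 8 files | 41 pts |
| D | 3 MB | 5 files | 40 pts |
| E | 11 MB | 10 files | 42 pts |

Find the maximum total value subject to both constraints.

88 pts

Feasible sets respecting both limits:
- B+C+E: size 28, file count 21, value 88
- B+D+E: size 20, file count 18, value 87
- B+C+D: size 20, file count 16, value 86
Best: 88 pts.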